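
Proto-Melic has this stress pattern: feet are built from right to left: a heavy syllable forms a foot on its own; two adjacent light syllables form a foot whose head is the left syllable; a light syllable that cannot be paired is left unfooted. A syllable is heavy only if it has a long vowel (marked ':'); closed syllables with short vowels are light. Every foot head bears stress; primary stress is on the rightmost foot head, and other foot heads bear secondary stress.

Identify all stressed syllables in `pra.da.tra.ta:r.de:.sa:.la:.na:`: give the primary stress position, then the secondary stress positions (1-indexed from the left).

Weights: 1 pra L, 2 da L, 3 tra L, 4 ta:r H, 5 de: H, 6 sa: H, 7 la: H, 8 na: H.
Parse right to left (heavy = foot alone; LL = one foot; stranded L unfooted): pra (ˈda.tra) (ˈta:r) (ˈde:) (ˈsa:) (ˈla:) (ˈna:).
Foot heads: 2, 4, 5, 6, 7, 8.
Primary stress on the rightmost head = syllable 8.
Secondary stress on 2, 4, 5, 6, 7: pra.ˌda.tra.ˌta:r.ˌde:.ˌsa:.ˌla:.ˈna:.

primary 8, secondary 2, 4, 5, 6, 7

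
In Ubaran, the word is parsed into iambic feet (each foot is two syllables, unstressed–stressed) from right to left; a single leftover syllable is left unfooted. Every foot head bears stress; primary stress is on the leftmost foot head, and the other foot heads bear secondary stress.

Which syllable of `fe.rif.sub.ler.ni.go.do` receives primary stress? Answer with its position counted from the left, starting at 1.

Parse right to left into iambic (σˈσ) feet: fe (rif.ˈsub) (ler.ˈni) (go.ˈdo). Syllable 1 is left unfooted.
Foot heads (stressed positions): 3, 5, 7.
End Rule Leftmost: primary stress on the leftmost head = syllable 3.
Primary stress: syllable 3 → fe.rif.ˈsub.ler.ni.go.do.

3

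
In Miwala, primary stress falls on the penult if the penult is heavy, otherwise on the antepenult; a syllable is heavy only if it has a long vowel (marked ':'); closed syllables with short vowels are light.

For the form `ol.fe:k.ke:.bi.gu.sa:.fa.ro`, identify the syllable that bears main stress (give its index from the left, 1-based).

6

Weights: 6 sa: H, 7 fa L, 8 ro L.
The penult (syllable 7, fa) is light, so stress falls on the antepenult (syllable 6, sa:).
Primary stress: syllable 6 → ol.fe:k.ke:.bi.gu.ˈsa:.fa.ro.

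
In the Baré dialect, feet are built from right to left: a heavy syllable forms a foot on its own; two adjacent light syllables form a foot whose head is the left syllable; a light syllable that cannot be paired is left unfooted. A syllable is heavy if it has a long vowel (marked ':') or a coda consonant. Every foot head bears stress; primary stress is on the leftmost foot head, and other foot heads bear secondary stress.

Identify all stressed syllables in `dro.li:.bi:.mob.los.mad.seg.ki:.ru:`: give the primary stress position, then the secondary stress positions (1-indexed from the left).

primary 2, secondary 3, 4, 5, 6, 7, 8, 9

Weights: 1 dro L, 2 li: H, 3 bi: H, 4 mob H, 5 los H, 6 mad H, 7 seg H, 8 ki: H, 9 ru: H.
Parse right to left (heavy = foot alone; LL = one foot; stranded L unfooted): dro (ˈli:) (ˈbi:) (ˈmob) (ˈlos) (ˈmad) (ˈseg) (ˈki:) (ˈru:).
Foot heads: 2, 3, 4, 5, 6, 7, 8, 9.
Primary stress on the leftmost head = syllable 2.
Secondary stress on 3, 4, 5, 6, 7, 8, 9: dro.ˈli:.ˌbi:.ˌmob.ˌlos.ˌmad.ˌseg.ˌki:.ˌru:.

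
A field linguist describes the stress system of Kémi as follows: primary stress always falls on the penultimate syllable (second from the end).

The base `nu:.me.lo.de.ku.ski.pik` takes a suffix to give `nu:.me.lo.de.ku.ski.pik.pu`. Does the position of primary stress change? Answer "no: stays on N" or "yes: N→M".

Base `nu:.me.lo.de.ku.ski.pik` (7 syllables):
  The word has 7 syllables; the penultimate syllable (second from the end) is syllable 6 (ski).
  → primary stress on syllable 6.
Suffixed `nu:.me.lo.de.ku.ski.pik.pu` (8 syllables):
  The word has 8 syllables; the penultimate syllable (second from the end) is syllable 7 (pik).
  → primary stress on syllable 7.

yes: 6→7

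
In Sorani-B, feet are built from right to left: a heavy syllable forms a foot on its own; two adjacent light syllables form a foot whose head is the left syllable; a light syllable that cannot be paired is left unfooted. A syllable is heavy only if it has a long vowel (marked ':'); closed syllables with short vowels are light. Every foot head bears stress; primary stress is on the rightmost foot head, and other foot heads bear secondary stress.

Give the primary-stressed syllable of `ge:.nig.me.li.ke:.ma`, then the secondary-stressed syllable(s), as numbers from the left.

primary 5, secondary 1, 3

Weights: 1 ge: H, 2 nig L, 3 me L, 4 li L, 5 ke: H, 6 ma L.
Parse right to left (heavy = foot alone; LL = one foot; stranded L unfooted): (ˈge:) nig (ˈme.li) (ˈke:) ma.
Foot heads: 1, 3, 5.
Primary stress on the rightmost head = syllable 5.
Secondary stress on 1, 3: ˌge:.nig.ˌme.li.ˈke:.ma.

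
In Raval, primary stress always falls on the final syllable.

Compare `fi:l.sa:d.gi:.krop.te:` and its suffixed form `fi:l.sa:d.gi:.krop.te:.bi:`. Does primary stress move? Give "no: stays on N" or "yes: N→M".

yes: 5→6

Base `fi:l.sa:d.gi:.krop.te:` (5 syllables):
  The word has 5 syllables; the final syllable is syllable 5 (te:).
  → primary stress on syllable 5.
Suffixed `fi:l.sa:d.gi:.krop.te:.bi:` (6 syllables):
  The word has 6 syllables; the final syllable is syllable 6 (bi:).
  → primary stress on syllable 6.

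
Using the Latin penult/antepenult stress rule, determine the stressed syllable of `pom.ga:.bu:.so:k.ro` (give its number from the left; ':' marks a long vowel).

4

Classical Latin: stress the penult if heavy (long vowel or closed), else the antepenult.
Weights: 3 bu: H, 4 so:k H, 5 ro L.
The penult (syllable 4, so:k) is heavy, so it takes stress.
Stress on syllable 4: pom.ga:.bu:.ˈso:k.ro.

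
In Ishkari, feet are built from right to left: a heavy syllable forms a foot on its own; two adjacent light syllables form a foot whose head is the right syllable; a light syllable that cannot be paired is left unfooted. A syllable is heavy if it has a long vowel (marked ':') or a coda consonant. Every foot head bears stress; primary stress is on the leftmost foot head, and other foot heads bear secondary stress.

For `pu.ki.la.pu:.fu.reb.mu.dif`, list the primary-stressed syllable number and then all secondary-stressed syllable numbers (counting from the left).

Weights: 1 pu L, 2 ki L, 3 la L, 4 pu: H, 5 fu L, 6 reb H, 7 mu L, 8 dif H.
Parse right to left (heavy = foot alone; LL = one foot; stranded L unfooted): pu (ki.ˈla) (ˈpu:) fu (ˈreb) mu (ˈdif).
Foot heads: 3, 4, 6, 8.
Primary stress on the leftmost head = syllable 3.
Secondary stress on 4, 6, 8: pu.ki.ˈla.ˌpu:.fu.ˌreb.mu.ˌdif.

primary 3, secondary 4, 6, 8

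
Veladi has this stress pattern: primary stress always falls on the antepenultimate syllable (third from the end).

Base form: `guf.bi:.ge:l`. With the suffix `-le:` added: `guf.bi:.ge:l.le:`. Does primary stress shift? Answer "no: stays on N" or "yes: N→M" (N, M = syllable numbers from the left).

Base `guf.bi:.ge:l` (3 syllables):
  The word has 3 syllables; the antepenultimate syllable (third from the end) is syllable 1 (guf).
  → primary stress on syllable 1.
Suffixed `guf.bi:.ge:l.le:` (4 syllables):
  The word has 4 syllables; the antepenultimate syllable (third from the end) is syllable 2 (bi:).
  → primary stress on syllable 2.

yes: 1→2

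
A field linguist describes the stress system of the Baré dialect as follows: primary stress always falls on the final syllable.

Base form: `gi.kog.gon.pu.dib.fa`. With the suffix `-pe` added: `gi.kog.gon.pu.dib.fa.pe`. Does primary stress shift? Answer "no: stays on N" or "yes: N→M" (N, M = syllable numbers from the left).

yes: 6→7

Base `gi.kog.gon.pu.dib.fa` (6 syllables):
  The word has 6 syllables; the final syllable is syllable 6 (fa).
  → primary stress on syllable 6.
Suffixed `gi.kog.gon.pu.dib.fa.pe` (7 syllables):
  The word has 7 syllables; the final syllable is syllable 7 (pe).
  → primary stress on syllable 7.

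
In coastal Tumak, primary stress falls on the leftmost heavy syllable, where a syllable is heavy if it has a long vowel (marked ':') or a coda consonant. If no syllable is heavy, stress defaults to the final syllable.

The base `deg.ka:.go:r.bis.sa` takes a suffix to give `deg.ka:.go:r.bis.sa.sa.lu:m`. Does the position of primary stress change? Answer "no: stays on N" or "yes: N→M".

Base `deg.ka:.go:r.bis.sa` (5 syllables):
  Weights: 1 deg H, 2 ka: H, 3 go:r H, 4 bis H, 5 sa L.
  Heavy syllables in the domain: 1, 2, 3, 4. The leftmost is syllable 1 (deg).
  → primary stress on syllable 1.
Suffixed `deg.ka:.go:r.bis.sa.sa.lu:m` (7 syllables):
  Weights: 1 deg H, 2 ka: H, 3 go:r H, 4 bis H, 5 sa L, 6 sa L, 7 lu:m H.
  Heavy syllables in the domain: 1, 2, 3, 4, 7. The leftmost is syllable 1 (deg).
  → primary stress on syllable 1.

no: stays on 1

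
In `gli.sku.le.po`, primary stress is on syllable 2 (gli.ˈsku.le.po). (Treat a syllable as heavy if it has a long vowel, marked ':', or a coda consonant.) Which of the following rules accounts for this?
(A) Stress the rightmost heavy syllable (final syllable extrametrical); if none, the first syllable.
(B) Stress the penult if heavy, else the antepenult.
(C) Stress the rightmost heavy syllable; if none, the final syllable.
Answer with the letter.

B

Rule A → syllable 1 (observed: 2).
Rule B → syllable 2 ✓.
Rule C → syllable 4 (observed: 2).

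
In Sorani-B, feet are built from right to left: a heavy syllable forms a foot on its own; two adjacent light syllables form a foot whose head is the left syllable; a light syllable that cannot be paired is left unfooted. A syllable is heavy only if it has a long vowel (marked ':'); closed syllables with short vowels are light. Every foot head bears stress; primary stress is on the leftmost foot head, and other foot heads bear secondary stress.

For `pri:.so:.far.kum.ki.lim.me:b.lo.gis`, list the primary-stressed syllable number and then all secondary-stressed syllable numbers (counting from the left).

primary 1, secondary 2, 3, 5, 7, 8

Weights: 1 pri: H, 2 so: H, 3 far L, 4 kum L, 5 ki L, 6 lim L, 7 me:b H, 8 lo L, 9 gis L.
Parse right to left (heavy = foot alone; LL = one foot; stranded L unfooted): (ˈpri:) (ˈso:) (ˈfar.kum) (ˈki.lim) (ˈme:b) (ˈlo.gis).
Foot heads: 1, 2, 3, 5, 7, 8.
Primary stress on the leftmost head = syllable 1.
Secondary stress on 2, 3, 5, 7, 8: ˈpri:.ˌso:.ˌfar.kum.ˌki.lim.ˌme:b.ˌlo.gis.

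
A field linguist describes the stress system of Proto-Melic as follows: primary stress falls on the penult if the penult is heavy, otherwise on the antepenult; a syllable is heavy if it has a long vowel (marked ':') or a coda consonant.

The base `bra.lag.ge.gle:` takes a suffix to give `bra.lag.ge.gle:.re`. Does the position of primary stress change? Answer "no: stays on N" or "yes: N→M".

yes: 2→4

Base `bra.lag.ge.gle:` (4 syllables):
  Weights: 2 lag H, 3 ge L, 4 gle: H.
  The penult (syllable 3, ge) is light, so stress falls on the antepenult (syllable 2, lag).
  → primary stress on syllable 2.
Suffixed `bra.lag.ge.gle:.re` (5 syllables):
  Weights: 3 ge L, 4 gle: H, 5 re L.
  The penult (syllable 4, gle:) is heavy, so it takes stress.
  → primary stress on syllable 4.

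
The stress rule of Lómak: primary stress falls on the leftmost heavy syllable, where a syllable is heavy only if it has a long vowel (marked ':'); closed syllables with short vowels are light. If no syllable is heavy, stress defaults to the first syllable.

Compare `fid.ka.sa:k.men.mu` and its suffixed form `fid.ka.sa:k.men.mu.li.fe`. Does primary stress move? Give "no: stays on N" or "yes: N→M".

Base `fid.ka.sa:k.men.mu` (5 syllables):
  Weights: 1 fid L, 2 ka L, 3 sa:k H, 4 men L, 5 mu L.
  Heavy syllables in the domain: 3. The leftmost is syllable 3 (sa:k).
  → primary stress on syllable 3.
Suffixed `fid.ka.sa:k.men.mu.li.fe` (7 syllables):
  Weights: 1 fid L, 2 ka L, 3 sa:k H, 4 men L, 5 mu L, 6 li L, 7 fe L.
  Heavy syllables in the domain: 3. The leftmost is syllable 3 (sa:k).
  → primary stress on syllable 3.

no: stays on 3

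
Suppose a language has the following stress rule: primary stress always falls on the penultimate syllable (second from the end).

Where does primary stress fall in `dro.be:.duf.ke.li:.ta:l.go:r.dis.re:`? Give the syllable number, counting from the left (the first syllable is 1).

8

The word has 9 syllables; the penultimate syllable (second from the end) is syllable 8 (dis).
Primary stress: syllable 8 → dro.be:.duf.ke.li:.ta:l.go:r.ˈdis.re:.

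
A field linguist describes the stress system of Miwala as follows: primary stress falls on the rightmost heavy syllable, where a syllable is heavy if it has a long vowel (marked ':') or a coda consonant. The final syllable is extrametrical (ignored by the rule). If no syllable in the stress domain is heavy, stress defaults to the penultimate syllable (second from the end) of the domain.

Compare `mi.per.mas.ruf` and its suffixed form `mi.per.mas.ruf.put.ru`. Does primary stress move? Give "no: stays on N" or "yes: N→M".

Base `mi.per.mas.ruf` (4 syllables):
  The final syllable (4, ruf) is extrametrical; the stress domain is syllables 1–3.
  Weights: 1 mi L, 2 per H, 3 mas H.
  Heavy syllables in the domain: 2, 3. The rightmost is syllable 3 (mas).
  → primary stress on syllable 3.
Suffixed `mi.per.mas.ruf.put.ru` (6 syllables):
  The final syllable (6, ru) is extrametrical; the stress domain is syllables 1–5.
  Weights: 1 mi L, 2 per H, 3 mas H, 4 ruf H, 5 put H.
  Heavy syllables in the domain: 2, 3, 4, 5. The rightmost is syllable 5 (put).
  → primary stress on syllable 5.

yes: 3→5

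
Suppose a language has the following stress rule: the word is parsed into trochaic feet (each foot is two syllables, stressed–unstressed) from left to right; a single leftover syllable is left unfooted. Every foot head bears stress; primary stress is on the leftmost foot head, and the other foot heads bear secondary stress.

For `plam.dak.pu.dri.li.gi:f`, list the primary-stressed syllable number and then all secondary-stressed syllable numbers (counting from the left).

Parse left to right into trochaic (ˈσσ) feet: (ˈplam.dak) (ˈpu.dri) (ˈli.gi:f).
Foot heads (stressed positions): 1, 3, 5.
End Rule Leftmost: primary stress on the leftmost head = syllable 1.
Secondary stress on 3, 5: ˈplam.dak.ˌpu.dri.ˌli.gi:f.

primary 1, secondary 3, 5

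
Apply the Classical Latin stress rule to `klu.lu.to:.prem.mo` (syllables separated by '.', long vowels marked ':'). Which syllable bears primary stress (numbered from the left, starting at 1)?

Classical Latin: stress the penult if heavy (long vowel or closed), else the antepenult.
Weights: 3 to: H, 4 prem H, 5 mo L.
The penult (syllable 4, prem) is heavy, so it takes stress.
Stress on syllable 4: klu.lu.to:.ˈprem.mo.

4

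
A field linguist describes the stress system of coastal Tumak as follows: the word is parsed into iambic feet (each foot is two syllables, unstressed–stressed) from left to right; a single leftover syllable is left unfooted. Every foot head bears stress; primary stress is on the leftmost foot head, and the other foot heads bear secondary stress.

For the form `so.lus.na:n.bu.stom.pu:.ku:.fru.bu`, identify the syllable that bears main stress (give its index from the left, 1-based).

Parse left to right into iambic (σˈσ) feet: (so.ˈlus) (na:n.ˈbu) (stom.ˈpu:) (ku:.ˈfru) bu. Syllable 9 is left unfooted.
Foot heads (stressed positions): 2, 4, 6, 8.
End Rule Leftmost: primary stress on the leftmost head = syllable 2.
Primary stress: syllable 2 → so.ˈlus.na:n.bu.stom.pu:.ku:.fru.bu.

2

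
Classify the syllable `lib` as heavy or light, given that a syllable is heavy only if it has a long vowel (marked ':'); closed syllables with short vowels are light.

`lib`: short vowel, closed (coda /b/). Short vowel → light.

light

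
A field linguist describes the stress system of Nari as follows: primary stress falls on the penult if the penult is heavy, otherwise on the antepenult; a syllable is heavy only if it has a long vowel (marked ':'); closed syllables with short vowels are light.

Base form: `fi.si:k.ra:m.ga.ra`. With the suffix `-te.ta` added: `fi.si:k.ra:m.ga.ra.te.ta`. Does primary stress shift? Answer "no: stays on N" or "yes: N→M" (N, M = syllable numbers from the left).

Base `fi.si:k.ra:m.ga.ra` (5 syllables):
  Weights: 3 ra:m H, 4 ga L, 5 ra L.
  The penult (syllable 4, ga) is light, so stress falls on the antepenult (syllable 3, ra:m).
  → primary stress on syllable 3.
Suffixed `fi.si:k.ra:m.ga.ra.te.ta` (7 syllables):
  Weights: 5 ra L, 6 te L, 7 ta L.
  The penult (syllable 6, te) is light, so stress falls on the antepenult (syllable 5, ra).
  → primary stress on syllable 5.

yes: 3→5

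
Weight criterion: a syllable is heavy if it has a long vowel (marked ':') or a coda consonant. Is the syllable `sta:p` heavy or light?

heavy

`sta:p`: long vowel, closed (coda /p/). Long vowel and closed → heavy.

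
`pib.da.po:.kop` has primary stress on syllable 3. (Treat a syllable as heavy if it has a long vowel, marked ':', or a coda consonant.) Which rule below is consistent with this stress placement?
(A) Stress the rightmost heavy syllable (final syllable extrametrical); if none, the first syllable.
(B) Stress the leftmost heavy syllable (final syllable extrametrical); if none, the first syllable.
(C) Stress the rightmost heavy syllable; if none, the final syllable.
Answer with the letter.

Rule A → syllable 3 ✓.
Rule B → syllable 1 (observed: 3).
Rule C → syllable 4 (observed: 3).

A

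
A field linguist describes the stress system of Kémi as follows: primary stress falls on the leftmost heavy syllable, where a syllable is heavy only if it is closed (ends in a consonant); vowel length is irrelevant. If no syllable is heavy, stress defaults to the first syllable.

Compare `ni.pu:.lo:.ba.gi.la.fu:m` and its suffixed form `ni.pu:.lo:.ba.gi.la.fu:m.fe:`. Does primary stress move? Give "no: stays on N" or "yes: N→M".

no: stays on 7

Base `ni.pu:.lo:.ba.gi.la.fu:m` (7 syllables):
  Weights: 1 ni L, 2 pu: L, 3 lo: L, 4 ba L, 5 gi L, 6 la L, 7 fu:m H.
  Heavy syllables in the domain: 7. The leftmost is syllable 7 (fu:m).
  → primary stress on syllable 7.
Suffixed `ni.pu:.lo:.ba.gi.la.fu:m.fe:` (8 syllables):
  Weights: 1 ni L, 2 pu: L, 3 lo: L, 4 ba L, 5 gi L, 6 la L, 7 fu:m H, 8 fe: L.
  Heavy syllables in the domain: 7. The leftmost is syllable 7 (fu:m).
  → primary stress on syllable 7.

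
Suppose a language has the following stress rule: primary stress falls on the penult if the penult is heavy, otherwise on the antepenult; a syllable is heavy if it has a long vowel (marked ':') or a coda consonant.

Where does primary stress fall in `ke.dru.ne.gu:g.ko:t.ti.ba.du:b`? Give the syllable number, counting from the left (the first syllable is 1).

Weights: 6 ti L, 7 ba L, 8 du:b H.
The penult (syllable 7, ba) is light, so stress falls on the antepenult (syllable 6, ti).
Primary stress: syllable 6 → ke.dru.ne.gu:g.ko:t.ˈti.ba.du:b.

6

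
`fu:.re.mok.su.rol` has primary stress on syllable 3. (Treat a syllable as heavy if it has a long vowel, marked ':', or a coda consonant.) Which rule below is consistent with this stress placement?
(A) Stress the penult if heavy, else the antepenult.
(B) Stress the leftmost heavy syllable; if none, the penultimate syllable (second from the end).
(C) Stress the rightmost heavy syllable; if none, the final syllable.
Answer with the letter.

A

Rule A → syllable 3 ✓.
Rule B → syllable 1 (observed: 3).
Rule C → syllable 5 (observed: 3).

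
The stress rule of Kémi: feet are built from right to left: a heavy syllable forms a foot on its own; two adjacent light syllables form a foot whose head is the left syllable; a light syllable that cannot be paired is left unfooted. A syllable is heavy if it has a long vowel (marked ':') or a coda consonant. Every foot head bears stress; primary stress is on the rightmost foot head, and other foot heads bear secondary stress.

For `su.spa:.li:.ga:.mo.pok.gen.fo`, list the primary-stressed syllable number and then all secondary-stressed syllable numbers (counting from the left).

Weights: 1 su L, 2 spa: H, 3 li: H, 4 ga: H, 5 mo L, 6 pok H, 7 gen H, 8 fo L.
Parse right to left (heavy = foot alone; LL = one foot; stranded L unfooted): su (ˈspa:) (ˈli:) (ˈga:) mo (ˈpok) (ˈgen) fo.
Foot heads: 2, 3, 4, 6, 7.
Primary stress on the rightmost head = syllable 7.
Secondary stress on 2, 3, 4, 6: su.ˌspa:.ˌli:.ˌga:.mo.ˌpok.ˈgen.fo.

primary 7, secondary 2, 3, 4, 6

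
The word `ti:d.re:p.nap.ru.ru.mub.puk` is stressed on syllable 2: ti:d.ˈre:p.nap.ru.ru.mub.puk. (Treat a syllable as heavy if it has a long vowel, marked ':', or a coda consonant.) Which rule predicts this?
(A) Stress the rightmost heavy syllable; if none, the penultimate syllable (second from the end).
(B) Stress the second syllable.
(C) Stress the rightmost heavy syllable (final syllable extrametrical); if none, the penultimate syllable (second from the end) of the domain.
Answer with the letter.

Rule A → syllable 7 (observed: 2).
Rule B → syllable 2 ✓.
Rule C → syllable 6 (observed: 2).

B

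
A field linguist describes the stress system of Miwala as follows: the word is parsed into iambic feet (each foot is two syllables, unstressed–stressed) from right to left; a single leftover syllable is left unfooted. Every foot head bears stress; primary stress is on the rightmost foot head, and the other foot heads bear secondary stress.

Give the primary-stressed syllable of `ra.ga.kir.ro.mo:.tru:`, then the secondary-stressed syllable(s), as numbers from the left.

primary 6, secondary 2, 4

Parse right to left into iambic (σˈσ) feet: (ra.ˈga) (kir.ˈro) (mo:.ˈtru:).
Foot heads (stressed positions): 2, 4, 6.
End Rule Rightmost: primary stress on the rightmost head = syllable 6.
Secondary stress on 2, 4: ra.ˌga.kir.ˌro.mo:.ˈtru:.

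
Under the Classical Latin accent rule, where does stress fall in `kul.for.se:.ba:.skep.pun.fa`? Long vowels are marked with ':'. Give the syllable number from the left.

Classical Latin: stress the penult if heavy (long vowel or closed), else the antepenult.
Weights: 5 skep H, 6 pun H, 7 fa L.
The penult (syllable 6, pun) is heavy, so it takes stress.
Stress on syllable 6: kul.for.se:.ba:.skep.ˈpun.fa.

6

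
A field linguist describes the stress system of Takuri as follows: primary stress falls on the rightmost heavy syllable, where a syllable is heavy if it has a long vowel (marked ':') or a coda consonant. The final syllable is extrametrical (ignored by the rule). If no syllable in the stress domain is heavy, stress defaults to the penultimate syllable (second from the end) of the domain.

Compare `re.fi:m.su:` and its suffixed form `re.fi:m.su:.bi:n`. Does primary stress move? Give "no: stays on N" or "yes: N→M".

yes: 2→3

Base `re.fi:m.su:` (3 syllables):
  The final syllable (3, su:) is extrametrical; the stress domain is syllables 1–2.
  Weights: 1 re L, 2 fi:m H.
  Heavy syllables in the domain: 2. The rightmost is syllable 2 (fi:m).
  → primary stress on syllable 2.
Suffixed `re.fi:m.su:.bi:n` (4 syllables):
  The final syllable (4, bi:n) is extrametrical; the stress domain is syllables 1–3.
  Weights: 1 re L, 2 fi:m H, 3 su: H.
  Heavy syllables in the domain: 2, 3. The rightmost is syllable 3 (su:).
  → primary stress on syllable 3.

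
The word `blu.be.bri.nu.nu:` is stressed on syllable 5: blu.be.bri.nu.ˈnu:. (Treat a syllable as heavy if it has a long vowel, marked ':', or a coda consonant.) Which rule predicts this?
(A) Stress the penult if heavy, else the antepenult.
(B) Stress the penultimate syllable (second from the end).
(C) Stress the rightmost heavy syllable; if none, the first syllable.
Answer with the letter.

Rule A → syllable 3 (observed: 5).
Rule B → syllable 4 (observed: 5).
Rule C → syllable 5 ✓.

C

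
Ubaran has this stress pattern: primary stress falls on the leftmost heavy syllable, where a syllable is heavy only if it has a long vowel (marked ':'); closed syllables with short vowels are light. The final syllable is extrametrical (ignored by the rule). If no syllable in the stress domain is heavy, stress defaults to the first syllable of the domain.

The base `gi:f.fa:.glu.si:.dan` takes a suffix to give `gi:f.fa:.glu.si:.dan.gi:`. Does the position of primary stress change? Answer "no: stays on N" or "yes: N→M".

Base `gi:f.fa:.glu.si:.dan` (5 syllables):
  The final syllable (5, dan) is extrametrical; the stress domain is syllables 1–4.
  Weights: 1 gi:f H, 2 fa: H, 3 glu L, 4 si: H.
  Heavy syllables in the domain: 1, 2, 4. The leftmost is syllable 1 (gi:f).
  → primary stress on syllable 1.
Suffixed `gi:f.fa:.glu.si:.dan.gi:` (6 syllables):
  The final syllable (6, gi:) is extrametrical; the stress domain is syllables 1–5.
  Weights: 1 gi:f H, 2 fa: H, 3 glu L, 4 si: H, 5 dan L.
  Heavy syllables in the domain: 1, 2, 4. The leftmost is syllable 1 (gi:f).
  → primary stress on syllable 1.

no: stays on 1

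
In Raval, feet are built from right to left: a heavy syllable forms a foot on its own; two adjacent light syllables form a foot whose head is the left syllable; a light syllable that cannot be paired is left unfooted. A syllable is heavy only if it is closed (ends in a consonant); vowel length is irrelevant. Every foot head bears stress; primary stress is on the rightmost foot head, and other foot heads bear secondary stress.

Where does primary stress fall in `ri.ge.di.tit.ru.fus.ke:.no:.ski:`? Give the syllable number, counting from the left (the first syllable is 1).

Weights: 1 ri L, 2 ge L, 3 di L, 4 tit H, 5 ru L, 6 fus H, 7 ke: L, 8 no: L, 9 ski: L.
Parse right to left (heavy = foot alone; LL = one foot; stranded L unfooted): ri (ˈge.di) (ˈtit) ru (ˈfus) ke: (ˈno:.ski:).
Foot heads: 2, 4, 6, 8.
Primary stress on the rightmost head = syllable 8.
Primary stress: syllable 8 → ri.ge.di.tit.ru.fus.ke:.ˈno:.ski:.

8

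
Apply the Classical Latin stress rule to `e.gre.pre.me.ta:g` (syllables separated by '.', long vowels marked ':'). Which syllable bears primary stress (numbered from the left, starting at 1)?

Classical Latin: stress the penult if heavy (long vowel or closed), else the antepenult.
Weights: 3 pre L, 4 me L, 5 ta:g H.
The penult (syllable 4, me) is light, so stress falls on the antepenult (syllable 3, pre).
Stress on syllable 3: e.gre.ˈpre.me.ta:g.

3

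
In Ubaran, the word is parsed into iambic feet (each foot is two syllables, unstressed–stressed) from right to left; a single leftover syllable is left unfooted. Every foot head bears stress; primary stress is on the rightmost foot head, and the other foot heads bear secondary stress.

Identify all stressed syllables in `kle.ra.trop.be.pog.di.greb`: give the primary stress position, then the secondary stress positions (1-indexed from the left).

Parse right to left into iambic (σˈσ) feet: kle (ra.ˈtrop) (be.ˈpog) (di.ˈgreb). Syllable 1 is left unfooted.
Foot heads (stressed positions): 3, 5, 7.
End Rule Rightmost: primary stress on the rightmost head = syllable 7.
Secondary stress on 3, 5: kle.ra.ˌtrop.be.ˌpog.di.ˈgreb.

primary 7, secondary 3, 5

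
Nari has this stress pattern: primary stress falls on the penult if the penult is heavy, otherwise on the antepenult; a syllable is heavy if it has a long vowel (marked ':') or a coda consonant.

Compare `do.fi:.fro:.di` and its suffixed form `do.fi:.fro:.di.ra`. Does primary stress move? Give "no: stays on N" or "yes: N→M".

no: stays on 3

Base `do.fi:.fro:.di` (4 syllables):
  Weights: 2 fi: H, 3 fro: H, 4 di L.
  The penult (syllable 3, fro:) is heavy, so it takes stress.
  → primary stress on syllable 3.
Suffixed `do.fi:.fro:.di.ra` (5 syllables):
  Weights: 3 fro: H, 4 di L, 5 ra L.
  The penult (syllable 4, di) is light, so stress falls on the antepenult (syllable 3, fro:).
  → primary stress on syllable 3.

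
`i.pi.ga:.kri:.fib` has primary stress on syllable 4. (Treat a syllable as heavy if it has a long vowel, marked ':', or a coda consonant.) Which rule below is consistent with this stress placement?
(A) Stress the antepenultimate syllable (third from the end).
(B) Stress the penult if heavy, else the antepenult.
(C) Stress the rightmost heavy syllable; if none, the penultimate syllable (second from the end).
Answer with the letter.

B

Rule A → syllable 3 (observed: 4).
Rule B → syllable 4 ✓.
Rule C → syllable 5 (observed: 4).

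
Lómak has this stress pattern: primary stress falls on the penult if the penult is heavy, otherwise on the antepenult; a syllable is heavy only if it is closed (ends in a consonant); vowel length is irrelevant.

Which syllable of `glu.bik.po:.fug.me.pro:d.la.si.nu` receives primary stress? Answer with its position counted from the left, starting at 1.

Weights: 7 la L, 8 si L, 9 nu L.
The penult (syllable 8, si) is light, so stress falls on the antepenult (syllable 7, la).
Primary stress: syllable 7 → glu.bik.po:.fug.me.pro:d.ˈla.si.nu.

7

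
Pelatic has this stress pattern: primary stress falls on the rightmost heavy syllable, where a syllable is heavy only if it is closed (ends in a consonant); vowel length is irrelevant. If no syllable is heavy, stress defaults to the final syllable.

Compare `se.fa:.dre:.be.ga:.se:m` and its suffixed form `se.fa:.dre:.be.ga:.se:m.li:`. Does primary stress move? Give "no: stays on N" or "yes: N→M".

Base `se.fa:.dre:.be.ga:.se:m` (6 syllables):
  Weights: 1 se L, 2 fa: L, 3 dre: L, 4 be L, 5 ga: L, 6 se:m H.
  Heavy syllables in the domain: 6. The rightmost is syllable 6 (se:m).
  → primary stress on syllable 6.
Suffixed `se.fa:.dre:.be.ga:.se:m.li:` (7 syllables):
  Weights: 1 se L, 2 fa: L, 3 dre: L, 4 be L, 5 ga: L, 6 se:m H, 7 li: L.
  Heavy syllables in the domain: 6. The rightmost is syllable 6 (se:m).
  → primary stress on syllable 6.

no: stays on 6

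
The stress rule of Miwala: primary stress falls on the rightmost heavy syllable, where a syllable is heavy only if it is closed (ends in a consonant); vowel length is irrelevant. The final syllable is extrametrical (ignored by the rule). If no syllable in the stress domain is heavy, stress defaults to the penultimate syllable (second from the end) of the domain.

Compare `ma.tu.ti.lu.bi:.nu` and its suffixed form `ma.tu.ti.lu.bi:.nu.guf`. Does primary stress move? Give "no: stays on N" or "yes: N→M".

Base `ma.tu.ti.lu.bi:.nu` (6 syllables):
  The final syllable (6, nu) is extrametrical; the stress domain is syllables 1–5.
  Weights: 1 ma L, 2 tu L, 3 ti L, 4 lu L, 5 bi: L.
  No heavy syllable in the domain; default to the penultimate syllable (second from the end) of the domain = syllable 4.
  → primary stress on syllable 4.
Suffixed `ma.tu.ti.lu.bi:.nu.guf` (7 syllables):
  The final syllable (7, guf) is extrametrical; the stress domain is syllables 1–6.
  Weights: 1 ma L, 2 tu L, 3 ti L, 4 lu L, 5 bi: L, 6 nu L.
  No heavy syllable in the domain; default to the penultimate syllable (second from the end) of the domain = syllable 5.
  → primary stress on syllable 5.

yes: 4→5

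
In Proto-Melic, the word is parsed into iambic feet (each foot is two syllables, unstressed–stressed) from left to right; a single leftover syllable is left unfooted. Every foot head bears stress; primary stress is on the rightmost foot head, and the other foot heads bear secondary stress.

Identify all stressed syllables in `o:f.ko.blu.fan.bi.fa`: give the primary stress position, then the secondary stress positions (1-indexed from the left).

primary 6, secondary 2, 4

Parse left to right into iambic (σˈσ) feet: (o:f.ˈko) (blu.ˈfan) (bi.ˈfa).
Foot heads (stressed positions): 2, 4, 6.
End Rule Rightmost: primary stress on the rightmost head = syllable 6.
Secondary stress on 2, 4: o:f.ˌko.blu.ˌfan.bi.ˈfa.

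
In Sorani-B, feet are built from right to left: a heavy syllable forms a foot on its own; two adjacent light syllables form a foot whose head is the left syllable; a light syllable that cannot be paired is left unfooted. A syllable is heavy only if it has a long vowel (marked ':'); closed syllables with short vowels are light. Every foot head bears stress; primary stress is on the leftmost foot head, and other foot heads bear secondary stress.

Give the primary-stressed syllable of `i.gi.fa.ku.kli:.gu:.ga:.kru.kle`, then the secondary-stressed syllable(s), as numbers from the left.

primary 1, secondary 3, 5, 6, 7, 8

Weights: 1 i L, 2 gi L, 3 fa L, 4 ku L, 5 kli: H, 6 gu: H, 7 ga: H, 8 kru L, 9 kle L.
Parse right to left (heavy = foot alone; LL = one foot; stranded L unfooted): (ˈi.gi) (ˈfa.ku) (ˈkli:) (ˈgu:) (ˈga:) (ˈkru.kle).
Foot heads: 1, 3, 5, 6, 7, 8.
Primary stress on the leftmost head = syllable 1.
Secondary stress on 3, 5, 6, 7, 8: ˈi.gi.ˌfa.ku.ˌkli:.ˌgu:.ˌga:.ˌkru.kle.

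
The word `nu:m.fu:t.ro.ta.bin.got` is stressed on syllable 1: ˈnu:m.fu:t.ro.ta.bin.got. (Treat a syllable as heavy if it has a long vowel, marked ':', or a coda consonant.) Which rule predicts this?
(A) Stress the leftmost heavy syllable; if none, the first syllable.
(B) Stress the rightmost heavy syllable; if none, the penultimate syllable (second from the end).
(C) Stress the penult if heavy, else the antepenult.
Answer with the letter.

Rule A → syllable 1 ✓.
Rule B → syllable 6 (observed: 1).
Rule C → syllable 5 (observed: 1).

A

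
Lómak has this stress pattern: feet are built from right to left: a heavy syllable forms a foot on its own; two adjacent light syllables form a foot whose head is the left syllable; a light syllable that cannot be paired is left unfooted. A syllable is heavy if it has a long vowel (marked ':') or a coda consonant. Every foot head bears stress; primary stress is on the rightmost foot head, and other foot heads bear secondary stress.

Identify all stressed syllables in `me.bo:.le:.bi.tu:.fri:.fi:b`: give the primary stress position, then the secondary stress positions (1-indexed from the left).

Weights: 1 me L, 2 bo: H, 3 le: H, 4 bi L, 5 tu: H, 6 fri: H, 7 fi:b H.
Parse right to left (heavy = foot alone; LL = one foot; stranded L unfooted): me (ˈbo:) (ˈle:) bi (ˈtu:) (ˈfri:) (ˈfi:b).
Foot heads: 2, 3, 5, 6, 7.
Primary stress on the rightmost head = syllable 7.
Secondary stress on 2, 3, 5, 6: me.ˌbo:.ˌle:.bi.ˌtu:.ˌfri:.ˈfi:b.

primary 7, secondary 2, 3, 5, 6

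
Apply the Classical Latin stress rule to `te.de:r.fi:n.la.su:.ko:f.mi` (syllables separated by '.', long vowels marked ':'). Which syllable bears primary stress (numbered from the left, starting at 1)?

6

Classical Latin: stress the penult if heavy (long vowel or closed), else the antepenult.
Weights: 5 su: H, 6 ko:f H, 7 mi L.
The penult (syllable 6, ko:f) is heavy, so it takes stress.
Stress on syllable 6: te.de:r.fi:n.la.su:.ˈko:f.mi.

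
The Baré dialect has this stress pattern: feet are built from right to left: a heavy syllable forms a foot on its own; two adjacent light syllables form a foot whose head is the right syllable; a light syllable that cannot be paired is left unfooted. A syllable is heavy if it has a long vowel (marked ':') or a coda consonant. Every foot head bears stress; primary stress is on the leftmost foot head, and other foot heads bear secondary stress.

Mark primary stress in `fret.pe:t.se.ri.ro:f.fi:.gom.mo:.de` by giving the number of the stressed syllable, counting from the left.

1

Weights: 1 fret H, 2 pe:t H, 3 se L, 4 ri L, 5 ro:f H, 6 fi: H, 7 gom H, 8 mo: H, 9 de L.
Parse right to left (heavy = foot alone; LL = one foot; stranded L unfooted): (ˈfret) (ˈpe:t) (se.ˈri) (ˈro:f) (ˈfi:) (ˈgom) (ˈmo:) de.
Foot heads: 1, 2, 4, 5, 6, 7, 8.
Primary stress on the leftmost head = syllable 1.
Primary stress: syllable 1 → ˈfret.pe:t.se.ri.ro:f.fi:.gom.mo:.de.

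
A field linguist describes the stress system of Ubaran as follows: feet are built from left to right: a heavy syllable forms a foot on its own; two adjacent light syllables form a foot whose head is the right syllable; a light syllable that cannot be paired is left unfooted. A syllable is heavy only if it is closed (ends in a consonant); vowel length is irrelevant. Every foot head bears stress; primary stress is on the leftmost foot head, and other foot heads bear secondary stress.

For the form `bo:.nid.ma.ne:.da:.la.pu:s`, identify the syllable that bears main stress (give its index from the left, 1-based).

2

Weights: 1 bo: L, 2 nid H, 3 ma L, 4 ne: L, 5 da: L, 6 la L, 7 pu:s H.
Parse left to right (heavy = foot alone; LL = one foot; stranded L unfooted): bo: (ˈnid) (ma.ˈne:) (da:.ˈla) (ˈpu:s).
Foot heads: 2, 4, 6, 7.
Primary stress on the leftmost head = syllable 2.
Primary stress: syllable 2 → bo:.ˈnid.ma.ne:.da:.la.pu:s.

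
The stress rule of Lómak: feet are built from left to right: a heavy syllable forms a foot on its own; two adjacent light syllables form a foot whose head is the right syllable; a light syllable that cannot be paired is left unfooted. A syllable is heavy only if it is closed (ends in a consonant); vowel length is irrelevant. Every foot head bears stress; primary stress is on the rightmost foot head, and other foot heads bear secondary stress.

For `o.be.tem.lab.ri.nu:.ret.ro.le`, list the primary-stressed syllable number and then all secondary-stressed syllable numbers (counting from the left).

primary 9, secondary 2, 3, 4, 6, 7

Weights: 1 o L, 2 be L, 3 tem H, 4 lab H, 5 ri L, 6 nu: L, 7 ret H, 8 ro L, 9 le L.
Parse left to right (heavy = foot alone; LL = one foot; stranded L unfooted): (o.ˈbe) (ˈtem) (ˈlab) (ri.ˈnu:) (ˈret) (ro.ˈle).
Foot heads: 2, 3, 4, 6, 7, 9.
Primary stress on the rightmost head = syllable 9.
Secondary stress on 2, 3, 4, 6, 7: o.ˌbe.ˌtem.ˌlab.ri.ˌnu:.ˌret.ro.ˈle.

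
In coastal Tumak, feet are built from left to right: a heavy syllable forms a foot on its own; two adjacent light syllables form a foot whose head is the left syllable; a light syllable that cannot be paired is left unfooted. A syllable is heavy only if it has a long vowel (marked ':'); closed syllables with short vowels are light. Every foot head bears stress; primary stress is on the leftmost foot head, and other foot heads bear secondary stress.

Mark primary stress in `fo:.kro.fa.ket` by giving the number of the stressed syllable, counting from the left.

Weights: 1 fo: H, 2 kro L, 3 fa L, 4 ket L.
Parse left to right (heavy = foot alone; LL = one foot; stranded L unfooted): (ˈfo:) (ˈkro.fa) ket.
Foot heads: 1, 2.
Primary stress on the leftmost head = syllable 1.
Primary stress: syllable 1 → ˈfo:.kro.fa.ket.

1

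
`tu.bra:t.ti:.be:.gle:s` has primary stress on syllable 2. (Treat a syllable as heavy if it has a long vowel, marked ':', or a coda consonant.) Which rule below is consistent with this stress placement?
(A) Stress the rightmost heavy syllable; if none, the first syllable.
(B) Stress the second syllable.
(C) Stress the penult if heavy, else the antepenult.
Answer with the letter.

B

Rule A → syllable 5 (observed: 2).
Rule B → syllable 2 ✓.
Rule C → syllable 4 (observed: 2).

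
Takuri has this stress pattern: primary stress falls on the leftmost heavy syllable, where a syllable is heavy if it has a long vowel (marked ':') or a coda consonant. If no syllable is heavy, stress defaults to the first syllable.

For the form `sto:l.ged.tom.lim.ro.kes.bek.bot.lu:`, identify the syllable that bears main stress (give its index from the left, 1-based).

Weights: 1 sto:l H, 2 ged H, 3 tom H, 4 lim H, 5 ro L, 6 kes H, 7 bek H, 8 bot H, 9 lu: H.
Heavy syllables in the domain: 1, 2, 3, 4, 6, 7, 8, 9. The leftmost is syllable 1 (sto:l).
Primary stress: syllable 1 → ˈsto:l.ged.tom.lim.ro.kes.bek.bot.lu:.

1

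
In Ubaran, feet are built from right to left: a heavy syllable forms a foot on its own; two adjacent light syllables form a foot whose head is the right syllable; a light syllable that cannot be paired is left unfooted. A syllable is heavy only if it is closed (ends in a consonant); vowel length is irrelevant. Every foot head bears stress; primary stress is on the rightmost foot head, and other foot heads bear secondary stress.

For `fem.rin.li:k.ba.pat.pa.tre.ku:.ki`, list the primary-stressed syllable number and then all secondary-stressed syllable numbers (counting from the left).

Weights: 1 fem H, 2 rin H, 3 li:k H, 4 ba L, 5 pat H, 6 pa L, 7 tre L, 8 ku: L, 9 ki L.
Parse right to left (heavy = foot alone; LL = one foot; stranded L unfooted): (ˈfem) (ˈrin) (ˈli:k) ba (ˈpat) (pa.ˈtre) (ku:.ˈki).
Foot heads: 1, 2, 3, 5, 7, 9.
Primary stress on the rightmost head = syllable 9.
Secondary stress on 1, 2, 3, 5, 7: ˌfem.ˌrin.ˌli:k.ba.ˌpat.pa.ˌtre.ku:.ˈki.

primary 9, secondary 1, 2, 3, 5, 7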